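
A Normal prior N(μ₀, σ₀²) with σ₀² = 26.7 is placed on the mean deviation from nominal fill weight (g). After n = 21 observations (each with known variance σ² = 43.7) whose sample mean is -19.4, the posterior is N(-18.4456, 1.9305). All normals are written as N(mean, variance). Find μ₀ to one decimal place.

μ₀ = -6.2

With known observation variance, the Normal–Normal posterior has precision τ_n = τ₀ + n/σ² and mean μ_n = (τ₀μ₀ + (n/σ²)x̄)/τ_n.
Here τ₀ = 1/26.7 = 0.037453 and τ_data = 21/43.7 = 0.480549, so τ_n = 0.518002.
Rearranging for μ₀: μ₀ = (μ_n·τ_n − τ_data·x̄)/τ₀ = (-18.4456·0.518002 − 0.480549·-19.4) / 0.037453 = -0.232207/0.037453 ≈ -6.2.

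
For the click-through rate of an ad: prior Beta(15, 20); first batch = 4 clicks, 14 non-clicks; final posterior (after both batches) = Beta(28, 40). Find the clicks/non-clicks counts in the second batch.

Sequential conjugate updates are equivalent to a single update on the pooled data, so total successes = posterior α − prior α and total failures = posterior β − prior β.
Total across both batches: 28−15=13 clicks, 40−20=20 non-clicks.
Subtract the first batch: 13−4=9 clicks and 20−14=6 non-clicks.

9 clicks and 6 non-clicks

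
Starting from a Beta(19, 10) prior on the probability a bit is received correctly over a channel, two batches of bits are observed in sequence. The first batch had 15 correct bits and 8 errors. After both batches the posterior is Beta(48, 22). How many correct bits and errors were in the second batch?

Sequential conjugate updates are equivalent to a single update on the pooled data, so total successes = posterior α − prior α and total failures = posterior β − prior β.
Total across both batches: 48−19=29 correct bits, 22−10=12 errors.
Subtract the first batch: 29−15=14 correct bits and 12−8=4 errors.

14 correct bits and 4 errors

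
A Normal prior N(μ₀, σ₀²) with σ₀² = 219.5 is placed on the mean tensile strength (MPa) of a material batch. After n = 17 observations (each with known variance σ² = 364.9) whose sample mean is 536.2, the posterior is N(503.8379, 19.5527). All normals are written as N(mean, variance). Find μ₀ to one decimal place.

μ₀ = 172.9

The posterior mean is a precision-weighted average: μ_n = (τ₀μ₀ + τ_data·x̄)/(τ₀+τ_data), with τ₀=1/σ₀² and τ_data=n/σ².
Here τ₀ = 1/219.5 = 0.004556 and τ_data = 17/364.9 = 0.046588, so τ_n = 0.051144.
Rearranging for μ₀: μ₀ = (μ_n·τ_n − τ_data·x̄)/τ₀ = (503.8379·0.051144 − 0.046588·536.2) / 0.004556 = 0.787800/0.004556 ≈ 172.9.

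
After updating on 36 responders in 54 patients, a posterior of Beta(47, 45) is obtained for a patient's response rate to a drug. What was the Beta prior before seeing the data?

Beta(11, 27)

Beta is conjugate to the binomial likelihood: posterior = Beta(a+s, b+f).
So a = 47 − 36 = 11 and b = 45 − 18 = 27.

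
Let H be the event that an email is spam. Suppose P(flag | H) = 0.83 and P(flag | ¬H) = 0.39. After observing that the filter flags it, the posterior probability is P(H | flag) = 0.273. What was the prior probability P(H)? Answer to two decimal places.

In odds form, posterior odds = prior odds × likelihood ratio, so prior odds = posterior odds ÷ LR.
Posterior odds = 0.273/(1−0.273) = 0.3755. LR = 0.83/0.39 = 2.1282.
Prior odds = 0.3755/2.1282 = 0.1764, so P(H) = 0.1764/(1+0.1764) ≈ 0.15.

P(H) = 0.15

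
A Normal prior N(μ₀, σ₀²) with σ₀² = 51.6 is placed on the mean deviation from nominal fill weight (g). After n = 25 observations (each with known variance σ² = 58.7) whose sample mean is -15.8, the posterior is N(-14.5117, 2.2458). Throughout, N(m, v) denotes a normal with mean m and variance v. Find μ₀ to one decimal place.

With known observation variance, the Normal–Normal posterior has precision τ_n = τ₀ + n/σ² and mean μ_n = (τ₀μ₀ + (n/σ²)x̄)/τ_n.
Here τ₀ = 1/51.6 = 0.019380 and τ_data = 25/58.7 = 0.425894, so τ_n = 0.445274.
Rearranging for μ₀: μ₀ = (μ_n·τ_n − τ_data·x̄)/τ₀ = (-14.5117·0.445274 − 0.425894·-15.8) / 0.019380 = 0.267442/0.019380 ≈ 13.8.

μ₀ = 13.8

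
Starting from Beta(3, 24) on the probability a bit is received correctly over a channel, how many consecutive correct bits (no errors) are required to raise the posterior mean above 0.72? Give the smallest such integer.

k = 59

After k correct bits and 0 errors the posterior is Beta(3+k, 24), with mean (3+k)/(3+24+k).
Set (3+k)/(27+k) > 0.72 and solve: k > (0.72·27 − 3)/(1 − 0.72) = 58.714.
The smallest integer exceeding 58.714 is 59.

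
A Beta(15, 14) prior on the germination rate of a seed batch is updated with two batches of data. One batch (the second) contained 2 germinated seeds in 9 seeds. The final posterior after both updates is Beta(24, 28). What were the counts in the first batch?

7 germinated seeds and 7 non-germinating seeds

Because Beta–binomial updating is additive in the counts, the combined data contributed (α_post−α_prior, β_post−β_prior) successes and failures.
Total across both batches: 24−15=9 germinated seeds, 28−14=14 non-germinating seeds.
Subtract the second batch: 9−2=7 germinated seeds and 14−7=7 non-germinating seeds.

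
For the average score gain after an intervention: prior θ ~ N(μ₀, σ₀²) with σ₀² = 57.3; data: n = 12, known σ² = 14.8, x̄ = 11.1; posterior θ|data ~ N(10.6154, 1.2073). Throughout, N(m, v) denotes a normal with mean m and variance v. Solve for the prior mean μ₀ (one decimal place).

The posterior mean is a precision-weighted average: μ_n = (τ₀μ₀ + τ_data·x̄)/(τ₀+τ_data), with τ₀=1/σ₀² and τ_data=n/σ².
Here τ₀ = 1/57.3 = 0.017452 and τ_data = 12/14.8 = 0.810811, so τ_n = 0.828263.
Rearranging for μ₀: μ₀ = (μ_n·τ_n − τ_data·x̄)/τ₀ = (10.6154·0.828263 − 0.810811·11.1) / 0.017452 = -0.207659/0.017452 ≈ -11.9.

μ₀ = -11.9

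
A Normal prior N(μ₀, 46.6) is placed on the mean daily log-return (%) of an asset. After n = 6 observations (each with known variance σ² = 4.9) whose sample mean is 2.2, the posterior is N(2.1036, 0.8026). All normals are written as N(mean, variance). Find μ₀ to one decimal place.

μ₀ = -3.4

The posterior mean is a precision-weighted average: μ_n = (τ₀μ₀ + τ_data·x̄)/(τ₀+τ_data), with τ₀=1/σ₀² and τ_data=n/σ².
Here τ₀ = 1/46.6 = 0.021459 and τ_data = 6/4.9 = 1.224490, so τ_n = 1.245949.
Rearranging for μ₀: μ₀ = (μ_n·τ_n − τ_data·x̄)/τ₀ = (2.1036·1.245949 − 1.224490·2.2) / 0.021459 = -0.072900/0.021459 ≈ -3.4.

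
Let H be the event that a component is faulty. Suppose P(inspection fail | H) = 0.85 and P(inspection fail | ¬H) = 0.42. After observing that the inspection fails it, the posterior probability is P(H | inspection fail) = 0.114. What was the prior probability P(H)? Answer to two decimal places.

P(H) = 0.06

In odds form, posterior odds = prior odds × likelihood ratio, so prior odds = posterior odds ÷ LR.
Posterior odds = 0.114/(1−0.114) = 0.1287. LR = 0.85/0.42 = 2.0238.
Prior odds = 0.1287/2.0238 = 0.0636, so P(H) = 0.0636/(1+0.0636) ≈ 0.06.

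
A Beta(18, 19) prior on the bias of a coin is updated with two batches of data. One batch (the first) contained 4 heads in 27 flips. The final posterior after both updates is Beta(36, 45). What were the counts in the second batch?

Sequential conjugate updates are equivalent to a single update on the pooled data, so total successes = posterior α − prior α and total failures = posterior β − prior β.
Total across both batches: 36−18=18 heads, 45−19=26 tails.
Subtract the first batch: 18−4=14 heads and 26−23=3 tails.

14 heads and 3 tails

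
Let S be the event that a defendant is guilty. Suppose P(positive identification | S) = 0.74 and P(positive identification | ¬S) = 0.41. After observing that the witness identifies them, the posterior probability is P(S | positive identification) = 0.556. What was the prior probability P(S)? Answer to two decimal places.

In odds form, posterior odds = prior odds × likelihood ratio, so prior odds = posterior odds ÷ LR.
Posterior odds = 0.556/(1−0.556) = 1.2523. LR = 0.74/0.41 = 1.8049.
Prior odds = 1.2523/1.8049 = 0.6938, so P(S) = 0.6938/(1+0.6938) ≈ 0.41.

P(S) = 0.41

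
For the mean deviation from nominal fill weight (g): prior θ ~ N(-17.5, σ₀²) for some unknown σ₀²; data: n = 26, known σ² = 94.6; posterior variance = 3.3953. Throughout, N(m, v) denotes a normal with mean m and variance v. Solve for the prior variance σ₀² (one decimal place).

Posterior precision equals prior precision plus data precision: 1/σ_n² = 1/σ₀² + n/σ².
So 1/σ₀² = 1/3.3953 − 26/94.6 = 0.294525 − 0.274841 = 0.019684.
Hence σ₀² = 1/0.019684 ≈ 50.8.

σ₀² = 50.8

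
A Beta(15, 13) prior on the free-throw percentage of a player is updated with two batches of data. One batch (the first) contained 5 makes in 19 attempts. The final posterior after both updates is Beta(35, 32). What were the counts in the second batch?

15 makes and 5 misses

Because Beta–binomial updating is additive in the counts, the combined data contributed (α_post−α_prior, β_post−β_prior) successes and failures.
Total across both batches: 35−15=20 makes, 32−13=19 misses.
Subtract the first batch: 20−5=15 makes and 19−14=5 misses.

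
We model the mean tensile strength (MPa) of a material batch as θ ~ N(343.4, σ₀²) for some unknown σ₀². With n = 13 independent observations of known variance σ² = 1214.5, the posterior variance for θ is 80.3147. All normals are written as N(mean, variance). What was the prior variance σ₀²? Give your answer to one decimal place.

σ₀² = 572.4

For the Normal–Normal model with known σ², precisions add: τ_n = τ₀ + n/σ².
So 1/σ₀² = 1/80.3147 − 13/1214.5 = 0.012451 − 0.010704 = 0.001747.
Hence σ₀² = 1/0.001747 ≈ 572.4.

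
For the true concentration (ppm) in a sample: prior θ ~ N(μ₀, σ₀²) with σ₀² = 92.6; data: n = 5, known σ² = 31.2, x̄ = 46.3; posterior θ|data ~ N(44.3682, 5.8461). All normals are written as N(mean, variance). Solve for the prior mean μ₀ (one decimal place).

With known observation variance, the Normal–Normal posterior has precision τ_n = τ₀ + n/σ² and mean μ_n = (τ₀μ₀ + (n/σ²)x̄)/τ_n.
Here τ₀ = 1/92.6 = 0.010799 and τ_data = 5/31.2 = 0.160256, so τ_n = 0.171055.
Rearranging for μ₀: μ₀ = (μ_n·τ_n − τ_data·x̄)/τ₀ = (44.3682·0.171055 − 0.160256·46.3) / 0.010799 = 0.169550/0.010799 ≈ 15.7.

μ₀ = 15.7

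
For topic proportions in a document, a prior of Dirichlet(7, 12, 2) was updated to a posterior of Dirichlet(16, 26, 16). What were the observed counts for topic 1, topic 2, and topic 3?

For a Dirichlet(α) prior with multinomial counts c, the posterior is Dirichlet(α + c) componentwise.
Counts are posterior − prior componentwise: 16−7=9, 26−12=14, 16−2=14.

counts (9, 14, 14)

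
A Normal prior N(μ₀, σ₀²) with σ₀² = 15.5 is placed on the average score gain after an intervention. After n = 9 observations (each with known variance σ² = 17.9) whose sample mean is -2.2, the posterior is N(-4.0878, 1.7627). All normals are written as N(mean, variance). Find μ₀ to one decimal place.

The posterior mean is a precision-weighted average: μ_n = (τ₀μ₀ + τ_data·x̄)/(τ₀+τ_data), with τ₀=1/σ₀² and τ_data=n/σ².
Here τ₀ = 1/15.5 = 0.064516 and τ_data = 9/17.9 = 0.502793, so τ_n = 0.567309.
Rearranging for μ₀: μ₀ = (μ_n·τ_n − τ_data·x̄)/τ₀ = (-4.0878·0.567309 − 0.502793·-2.2) / 0.064516 = -1.212901/0.064516 ≈ -18.8.

μ₀ = -18.8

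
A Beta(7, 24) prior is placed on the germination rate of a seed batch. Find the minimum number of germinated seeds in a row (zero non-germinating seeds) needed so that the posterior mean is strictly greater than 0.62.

After k germinated seeds and 0 non-germinating seeds the posterior is Beta(7+k, 24), with mean (7+k)/(7+24+k).
Set (7+k)/(31+k) > 0.62 and solve: k > (0.62·31 − 7)/(1 − 0.62) = 32.158.
The smallest integer exceeding 32.158 is 33.

k = 33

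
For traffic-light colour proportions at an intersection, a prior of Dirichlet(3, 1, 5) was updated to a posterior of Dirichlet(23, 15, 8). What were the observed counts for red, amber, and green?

counts (20, 14, 3)

For a Dirichlet(α) prior with multinomial counts c, the posterior is Dirichlet(α + c) componentwise.
Counts are posterior − prior componentwise: 23−3=20, 15−1=14, 8−5=3.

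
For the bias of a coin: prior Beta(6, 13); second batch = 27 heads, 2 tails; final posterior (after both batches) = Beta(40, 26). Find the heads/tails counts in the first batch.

Sequential conjugate updates are equivalent to a single update on the pooled data, so total successes = posterior α − prior α and total failures = posterior β − prior β.
Total across both batches: 40−6=34 heads, 26−13=13 tails.
Subtract the second batch: 34−27=7 heads and 13−2=11 tails.

7 heads and 11 tails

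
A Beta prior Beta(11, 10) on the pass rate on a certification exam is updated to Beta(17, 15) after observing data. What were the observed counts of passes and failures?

6 passes and 5 failures

Under Beta–binomial conjugacy the posterior parameters are (α+s, β+f).
So s = 17 − 11 = 6 and f = 15 − 10 = 5.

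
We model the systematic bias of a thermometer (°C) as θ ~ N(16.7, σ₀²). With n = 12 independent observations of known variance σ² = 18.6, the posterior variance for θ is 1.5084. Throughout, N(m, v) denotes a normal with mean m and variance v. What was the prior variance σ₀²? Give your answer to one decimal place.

Posterior precision equals prior precision plus data precision: 1/σ_n² = 1/σ₀² + n/σ².
So 1/σ₀² = 1/1.5084 − 12/18.6 = 0.662954 − 0.645161 = 0.017793.
Hence σ₀² = 1/0.017793 ≈ 56.2.

σ₀² = 56.2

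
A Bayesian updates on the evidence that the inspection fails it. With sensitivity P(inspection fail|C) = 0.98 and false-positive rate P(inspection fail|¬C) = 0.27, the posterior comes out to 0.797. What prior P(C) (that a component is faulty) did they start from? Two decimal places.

P(C) = 0.52

Bayes' rule in odds form gives O(C|E) = O(C)·[P(E|C)/P(E|¬C)], hence O(C) = O(C|E)/LR.
Posterior odds = 0.797/(1−0.797) = 3.9261. LR = 0.98/0.27 = 3.6296.
Prior odds = 3.9261/3.6296 = 1.0817, so P(C) = 1.0817/(1+1.0817) ≈ 0.52.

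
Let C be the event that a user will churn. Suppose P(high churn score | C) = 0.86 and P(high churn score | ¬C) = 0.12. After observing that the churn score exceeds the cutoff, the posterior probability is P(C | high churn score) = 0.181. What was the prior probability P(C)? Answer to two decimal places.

Bayes' rule in odds form gives O(C|E) = O(C)·[P(E|C)/P(E|¬C)], hence O(C) = O(C|E)/LR.
Posterior odds = 0.181/(1−0.181) = 0.2210. LR = 0.86/0.12 = 7.1667.
Prior odds = 0.2210/7.1667 = 0.0308, so P(C) = 0.0308/(1+0.0308) ≈ 0.03.

P(C) = 0.03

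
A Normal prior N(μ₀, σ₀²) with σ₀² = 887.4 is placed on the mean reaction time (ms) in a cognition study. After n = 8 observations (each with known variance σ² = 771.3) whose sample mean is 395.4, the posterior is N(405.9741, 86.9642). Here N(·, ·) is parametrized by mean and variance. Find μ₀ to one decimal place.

The posterior mean is a precision-weighted average: μ_n = (τ₀μ₀ + τ_data·x̄)/(τ₀+τ_data), with τ₀=1/σ₀² and τ_data=n/σ².
Here τ₀ = 1/887.4 = 0.001127 and τ_data = 8/771.3 = 0.010372, so τ_n = 0.011499.
Rearranging for μ₀: μ₀ = (μ_n·τ_n − τ_data·x̄)/τ₀ = (405.9741·0.011499 − 0.010372·395.4) / 0.001127 = 0.567207/0.001127 ≈ 503.3.

μ₀ = 503.3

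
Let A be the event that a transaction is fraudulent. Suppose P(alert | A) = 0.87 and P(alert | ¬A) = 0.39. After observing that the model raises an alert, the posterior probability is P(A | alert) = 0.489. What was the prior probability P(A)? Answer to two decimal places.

Bayes' rule in odds form gives O(A|E) = O(A)·[P(E|A)/P(E|¬A)], hence O(A) = O(A|E)/LR.
Posterior odds = 0.489/(1−0.489) = 0.9569. LR = 0.87/0.39 = 2.2308.
Prior odds = 0.9569/2.2308 = 0.4289, so P(A) = 0.4289/(1+0.4289) ≈ 0.30.

P(A) = 0.30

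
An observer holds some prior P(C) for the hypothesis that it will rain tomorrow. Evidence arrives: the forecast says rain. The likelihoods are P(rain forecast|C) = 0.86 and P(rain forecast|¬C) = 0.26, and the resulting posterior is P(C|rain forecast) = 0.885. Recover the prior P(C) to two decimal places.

P(C) = 0.70

Bayes' rule in odds form gives O(C|E) = O(C)·[P(E|C)/P(E|¬C)], hence O(C) = O(C|E)/LR.
Posterior odds = 0.885/(1−0.885) = 7.6957. LR = 0.86/0.26 = 3.3077.
Prior odds = 7.6957/3.3077 = 2.3266, so P(C) = 2.3266/(1+2.3266) ≈ 0.70.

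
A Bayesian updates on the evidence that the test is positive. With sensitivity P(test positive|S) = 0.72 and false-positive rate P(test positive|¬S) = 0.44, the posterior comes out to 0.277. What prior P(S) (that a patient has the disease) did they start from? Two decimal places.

Bayes' rule in odds form gives O(S|E) = O(S)·[P(E|S)/P(E|¬S)], hence O(S) = O(S|E)/LR.
Posterior odds = 0.277/(1−0.277) = 0.3831. LR = 0.72/0.44 = 1.6364.
Prior odds = 0.3831/1.6364 = 0.2341, so P(S) = 0.2341/(1+0.2341) ≈ 0.19.

P(S) = 0.19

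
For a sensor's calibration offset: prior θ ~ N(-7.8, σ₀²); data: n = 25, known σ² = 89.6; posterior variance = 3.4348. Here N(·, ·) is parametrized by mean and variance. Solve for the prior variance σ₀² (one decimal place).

For the Normal–Normal model with known σ², precisions add: τ_n = τ₀ + n/σ².
So 1/σ₀² = 1/3.4348 − 25/89.6 = 0.291138 − 0.279018 = 0.012120.
Hence σ₀² = 1/0.012120 ≈ 82.5.

σ₀² = 82.5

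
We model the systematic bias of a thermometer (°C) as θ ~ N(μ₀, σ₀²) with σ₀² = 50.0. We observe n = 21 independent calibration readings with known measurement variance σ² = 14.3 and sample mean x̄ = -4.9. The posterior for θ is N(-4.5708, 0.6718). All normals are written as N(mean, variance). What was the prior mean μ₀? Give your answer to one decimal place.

The posterior mean is a precision-weighted average: μ_n = (τ₀μ₀ + τ_data·x̄)/(τ₀+τ_data), with τ₀=1/σ₀² and τ_data=n/σ².
Here τ₀ = 1/50.0 = 0.020000 and τ_data = 21/14.3 = 1.468531, so τ_n = 1.488531.
Rearranging for μ₀: μ₀ = (μ_n·τ_n − τ_data·x̄)/τ₀ = (-4.5708·1.488531 − 1.468531·-4.9) / 0.020000 = 0.392024/0.020000 ≈ 19.6.

μ₀ = 19.6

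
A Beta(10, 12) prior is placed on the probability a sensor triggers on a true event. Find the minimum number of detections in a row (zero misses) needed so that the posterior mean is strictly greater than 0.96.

After k detections and 0 misses the posterior is Beta(10+k, 12), with mean (10+k)/(10+12+k).
Set (10+k)/(22+k) > 0.96 and solve: k > (0.96·22 − 10)/(1 − 0.96) = 278.000.
The smallest integer exceeding 278.000 is 279.

k = 279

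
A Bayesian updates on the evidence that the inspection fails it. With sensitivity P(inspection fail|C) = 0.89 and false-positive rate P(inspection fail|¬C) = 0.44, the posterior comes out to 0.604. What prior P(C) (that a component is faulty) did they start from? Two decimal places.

P(C) = 0.43

Bayes' rule in odds form gives O(C|E) = O(C)·[P(E|C)/P(E|¬C)], hence O(C) = O(C|E)/LR.
Posterior odds = 0.604/(1−0.604) = 1.5253. LR = 0.89/0.44 = 2.0227.
Prior odds = 1.5253/2.0227 = 0.7541, so P(C) = 0.7541/(1+0.7541) ≈ 0.43.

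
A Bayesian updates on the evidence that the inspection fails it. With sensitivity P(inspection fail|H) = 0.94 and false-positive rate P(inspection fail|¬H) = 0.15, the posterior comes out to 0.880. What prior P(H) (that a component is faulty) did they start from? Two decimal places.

In odds form, posterior odds = prior odds × likelihood ratio, so prior odds = posterior odds ÷ LR.
Posterior odds = 0.880/(1−0.880) = 7.3333. LR = 0.94/0.15 = 6.2667.
Prior odds = 7.3333/6.2667 = 1.1702, so P(H) = 1.1702/(1+1.1702) ≈ 0.54.

P(H) = 0.54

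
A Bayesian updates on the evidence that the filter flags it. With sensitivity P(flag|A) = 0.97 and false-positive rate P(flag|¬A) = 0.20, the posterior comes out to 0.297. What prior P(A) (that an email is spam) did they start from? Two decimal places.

In odds form, posterior odds = prior odds × likelihood ratio, so prior odds = posterior odds ÷ LR.
Posterior odds = 0.297/(1−0.297) = 0.4225. LR = 0.97/0.20 = 4.8500.
Prior odds = 0.4225/4.8500 = 0.0871, so P(A) = 0.0871/(1+0.0871) ≈ 0.08.

P(A) = 0.08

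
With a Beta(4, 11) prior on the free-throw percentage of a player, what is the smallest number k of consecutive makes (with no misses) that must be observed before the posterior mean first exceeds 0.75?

After k makes and 0 misses the posterior is Beta(4+k, 11), with mean (4+k)/(4+11+k).
Set (4+k)/(15+k) > 0.75 and solve: k > (0.75·15 − 4)/(1 − 0.75) = 29.000.
The smallest integer exceeding 29.000 is 30, and checking k=30: (34)/(45) = 0.7556 > 0.75.

k = 30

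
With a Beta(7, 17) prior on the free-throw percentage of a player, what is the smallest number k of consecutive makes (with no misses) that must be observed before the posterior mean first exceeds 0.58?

k = 17

After k makes and 0 misses the posterior is Beta(7+k, 17), with mean (7+k)/(7+17+k).
Set (7+k)/(24+k) > 0.58 and solve: k > (0.58·24 − 7)/(1 − 0.58) = 16.476.
The smallest integer exceeding 16.476 is 17, and checking k=17: (24)/(41) = 0.5854 > 0.58.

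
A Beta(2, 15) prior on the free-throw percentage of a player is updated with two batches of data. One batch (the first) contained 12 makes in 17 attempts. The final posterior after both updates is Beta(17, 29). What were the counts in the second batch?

3 makes and 9 misses

Because Beta–binomial updating is additive in the counts, the combined data contributed (α_post−α_prior, β_post−β_prior) successes and failures.
Total across both batches: 17−2=15 makes, 29−15=14 misses.
Subtract the first batch: 15−12=3 makes and 14−5=9 misses.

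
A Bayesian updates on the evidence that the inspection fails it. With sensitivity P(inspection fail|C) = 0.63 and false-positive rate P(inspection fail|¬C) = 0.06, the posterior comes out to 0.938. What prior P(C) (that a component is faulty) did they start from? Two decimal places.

Bayes' rule in odds form gives O(C|E) = O(C)·[P(E|C)/P(E|¬C)], hence O(C) = O(C|E)/LR.
Posterior odds = 0.938/(1−0.938) = 15.1290. LR = 0.63/0.06 = 10.5000.
Prior odds = 15.1290/10.5000 = 1.4409, so P(C) = 1.4409/(1+1.4409) ≈ 0.59.

P(C) = 0.59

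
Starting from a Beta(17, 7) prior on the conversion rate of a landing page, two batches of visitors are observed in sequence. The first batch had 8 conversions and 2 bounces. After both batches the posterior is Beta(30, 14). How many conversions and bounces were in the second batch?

5 conversions and 5 bounces

Because Beta–binomial updating is additive in the counts, the combined data contributed (α_post−α_prior, β_post−β_prior) successes and failures.
Total across both batches: 30−17=13 conversions, 14−7=7 bounces.
Subtract the first batch: 13−8=5 conversions and 7−2=5 bounces.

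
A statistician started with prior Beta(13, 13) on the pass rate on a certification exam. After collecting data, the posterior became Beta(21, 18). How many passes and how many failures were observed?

Beta is conjugate to the binomial likelihood: posterior = Beta(a+s, b+f).
So s = 21 − 13 = 8 and f = 18 − 13 = 5.

8 passes and 5 failures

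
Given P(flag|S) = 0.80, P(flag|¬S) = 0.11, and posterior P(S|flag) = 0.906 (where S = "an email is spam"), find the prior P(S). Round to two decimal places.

Bayes' rule in odds form gives O(S|E) = O(S)·[P(E|S)/P(E|¬S)], hence O(S) = O(S|E)/LR.
Posterior odds = 0.906/(1−0.906) = 9.6383. LR = 0.80/0.11 = 7.2727.
Prior odds = 9.6383/7.2727 = 1.3253, so P(S) = 1.3253/(1+1.3253) ≈ 0.57.

P(S) = 0.57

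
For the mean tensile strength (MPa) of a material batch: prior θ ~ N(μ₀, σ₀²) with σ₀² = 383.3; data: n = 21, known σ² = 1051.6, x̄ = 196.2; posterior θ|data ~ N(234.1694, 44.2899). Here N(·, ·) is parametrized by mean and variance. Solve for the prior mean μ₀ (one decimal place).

The posterior mean is a precision-weighted average: μ_n = (τ₀μ₀ + τ_data·x̄)/(τ₀+τ_data), with τ₀=1/σ₀² and τ_data=n/σ².
Here τ₀ = 1/383.3 = 0.002609 and τ_data = 21/1051.6 = 0.019970, so τ_n = 0.022579.
Rearranging for μ₀: μ₀ = (μ_n·τ_n − τ_data·x̄)/τ₀ = (234.1694·0.022579 − 0.019970·196.2) / 0.002609 = 1.369197/0.002609 ≈ 524.8.

μ₀ = 524.8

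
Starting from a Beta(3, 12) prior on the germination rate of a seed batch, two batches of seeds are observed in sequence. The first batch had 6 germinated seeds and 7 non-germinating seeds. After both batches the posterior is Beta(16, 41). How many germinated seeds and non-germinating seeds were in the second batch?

Sequential conjugate updates are equivalent to a single update on the pooled data, so total successes = posterior α − prior α and total failures = posterior β − prior β.
Total across both batches: 16−3=13 germinated seeds, 41−12=29 non-germinating seeds.
Subtract the first batch: 13−6=7 germinated seeds and 29−7=22 non-germinating seeds.

7 germinated seeds and 22 non-germinating seeds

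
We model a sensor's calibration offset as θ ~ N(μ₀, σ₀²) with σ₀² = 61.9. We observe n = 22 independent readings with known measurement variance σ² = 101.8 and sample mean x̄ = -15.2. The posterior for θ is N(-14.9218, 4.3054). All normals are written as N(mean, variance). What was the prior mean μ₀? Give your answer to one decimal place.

The posterior mean is a precision-weighted average: μ_n = (τ₀μ₀ + τ_data·x̄)/(τ₀+τ_data), with τ₀=1/σ₀² and τ_data=n/σ².
Here τ₀ = 1/61.9 = 0.016155 and τ_data = 22/101.8 = 0.216110, so τ_n = 0.232265.
Rearranging for μ₀: μ₀ = (μ_n·τ_n − τ_data·x̄)/τ₀ = (-14.9218·0.232265 − 0.216110·-15.2) / 0.016155 = -0.180940/0.016155 ≈ -11.2.

μ₀ = -11.2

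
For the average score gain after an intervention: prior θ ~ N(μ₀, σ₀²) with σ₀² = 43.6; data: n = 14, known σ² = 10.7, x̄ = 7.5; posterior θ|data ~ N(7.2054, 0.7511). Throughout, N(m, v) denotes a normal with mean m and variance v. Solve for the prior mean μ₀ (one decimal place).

μ₀ = -9.6

The posterior mean is a precision-weighted average: μ_n = (τ₀μ₀ + τ_data·x̄)/(τ₀+τ_data), with τ₀=1/σ₀² and τ_data=n/σ².
Here τ₀ = 1/43.6 = 0.022936 and τ_data = 14/10.7 = 1.308411, so τ_n = 1.331347.
Rearranging for μ₀: μ₀ = (μ_n·τ_n − τ_data·x̄)/τ₀ = (7.2054·1.331347 − 1.308411·7.5) / 0.022936 = -0.220195/0.022936 ≈ -9.6.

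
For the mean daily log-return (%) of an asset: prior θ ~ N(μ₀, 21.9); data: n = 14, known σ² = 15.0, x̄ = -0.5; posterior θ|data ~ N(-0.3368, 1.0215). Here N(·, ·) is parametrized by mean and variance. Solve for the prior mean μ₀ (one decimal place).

μ₀ = 3.0

With known observation variance, the Normal–Normal posterior has precision τ_n = τ₀ + n/σ² and mean μ_n = (τ₀μ₀ + (n/σ²)x̄)/τ_n.
Here τ₀ = 1/21.9 = 0.045662 and τ_data = 14/15.0 = 0.933333, so τ_n = 0.978995.
Rearranging for μ₀: μ₀ = (μ_n·τ_n − τ_data·x̄)/τ₀ = (-0.3368·0.978995 − 0.933333·-0.5) / 0.045662 = 0.136941/0.045662 ≈ 3.0.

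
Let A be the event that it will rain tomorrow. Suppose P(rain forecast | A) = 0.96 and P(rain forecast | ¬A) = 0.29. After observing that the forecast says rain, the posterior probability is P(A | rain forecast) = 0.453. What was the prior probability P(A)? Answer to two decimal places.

P(A) = 0.20

In odds form, posterior odds = prior odds × likelihood ratio, so prior odds = posterior odds ÷ LR.
Posterior odds = 0.453/(1−0.453) = 0.8282. LR = 0.96/0.29 = 3.3103.
Prior odds = 0.8282/3.3103 = 0.2502, so P(A) = 0.2502/(1+0.2502) ≈ 0.20.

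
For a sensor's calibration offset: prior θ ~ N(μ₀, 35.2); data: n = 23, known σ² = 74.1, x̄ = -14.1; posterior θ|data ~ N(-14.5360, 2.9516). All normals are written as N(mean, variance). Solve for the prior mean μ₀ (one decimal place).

μ₀ = -19.3

With known observation variance, the Normal–Normal posterior has precision τ_n = τ₀ + n/σ² and mean μ_n = (τ₀μ₀ + (n/σ²)x̄)/τ_n.
Here τ₀ = 1/35.2 = 0.028409 and τ_data = 23/74.1 = 0.310391, so τ_n = 0.338800.
Rearranging for μ₀: μ₀ = (μ_n·τ_n − τ_data·x̄)/τ₀ = (-14.5360·0.338800 − 0.310391·-14.1) / 0.028409 = -0.548284/0.028409 ≈ -19.3.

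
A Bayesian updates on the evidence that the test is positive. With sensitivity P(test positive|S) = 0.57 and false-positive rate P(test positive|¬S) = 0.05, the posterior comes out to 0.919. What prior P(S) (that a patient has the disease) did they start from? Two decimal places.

P(S) = 0.50

Bayes' rule in odds form gives O(S|E) = O(S)·[P(E|S)/P(E|¬S)], hence O(S) = O(S|E)/LR.
Posterior odds = 0.919/(1−0.919) = 11.3457. LR = 0.57/0.05 = 11.4000.
Prior odds = 11.3457/11.4000 = 0.9952, so P(S) = 0.9952/(1+0.9952) ≈ 0.50.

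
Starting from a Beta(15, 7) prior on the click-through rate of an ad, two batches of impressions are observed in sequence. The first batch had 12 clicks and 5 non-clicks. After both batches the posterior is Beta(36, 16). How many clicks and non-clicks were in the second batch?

9 clicks and 4 non-clicks

Because Beta–binomial updating is additive in the counts, the combined data contributed (α_post−α_prior, β_post−β_prior) successes and failures.
Total across both batches: 36−15=21 clicks, 16−7=9 non-clicks.
Subtract the first batch: 21−12=9 clicks and 9−5=4 non-clicks.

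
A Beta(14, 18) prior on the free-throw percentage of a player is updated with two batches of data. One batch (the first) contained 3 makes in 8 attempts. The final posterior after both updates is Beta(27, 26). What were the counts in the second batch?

10 makes and 3 misses

Because Beta–binomial updating is additive in the counts, the combined data contributed (α_post−α_prior, β_post−β_prior) successes and failures.
Total across both batches: 27−14=13 makes, 26−18=8 misses.
Subtract the first batch: 13−3=10 makes and 8−5=3 misses.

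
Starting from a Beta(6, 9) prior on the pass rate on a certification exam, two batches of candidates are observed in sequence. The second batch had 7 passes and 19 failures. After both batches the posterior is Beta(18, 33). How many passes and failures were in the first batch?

Sequential conjugate updates are equivalent to a single update on the pooled data, so total successes = posterior α − prior α and total failures = posterior β − prior β.
Total across both batches: 18−6=12 passes, 33−9=24 failures.
Subtract the second batch: 12−7=5 passes and 24−19=5 failures.

5 passes and 5 failures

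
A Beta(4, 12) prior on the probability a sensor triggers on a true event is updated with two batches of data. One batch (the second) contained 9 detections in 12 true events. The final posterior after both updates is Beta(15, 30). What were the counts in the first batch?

Sequential conjugate updates are equivalent to a single update on the pooled data, so total successes = posterior α − prior α and total failures = posterior β − prior β.
Total across both batches: 15−4=11 detections, 30−12=18 misses.
Subtract the second batch: 11−9=2 detections and 18−3=15 misses.

2 detections and 15 misses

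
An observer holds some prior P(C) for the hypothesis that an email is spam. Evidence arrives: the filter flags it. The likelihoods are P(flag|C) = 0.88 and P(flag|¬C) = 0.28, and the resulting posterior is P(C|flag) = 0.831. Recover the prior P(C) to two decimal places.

P(C) = 0.61

Bayes' rule in odds form gives O(C|E) = O(C)·[P(E|C)/P(E|¬C)], hence O(C) = O(C|E)/LR.
Posterior odds = 0.831/(1−0.831) = 4.9172. LR = 0.88/0.28 = 3.1429.
Prior odds = 4.9172/3.1429 = 1.5645, so P(C) = 1.5645/(1+1.5645) ≈ 0.61.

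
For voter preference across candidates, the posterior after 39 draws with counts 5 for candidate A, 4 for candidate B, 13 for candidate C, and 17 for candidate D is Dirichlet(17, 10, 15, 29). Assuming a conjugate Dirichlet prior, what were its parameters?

For a Dirichlet(α) prior with multinomial counts c, the posterior is Dirichlet(α + c) componentwise.
Subtract each count from the matching posterior parameter: 17−5=12, 10−4=6, 15−13=2, 29−17=12.

Dirichlet(12, 6, 2, 12)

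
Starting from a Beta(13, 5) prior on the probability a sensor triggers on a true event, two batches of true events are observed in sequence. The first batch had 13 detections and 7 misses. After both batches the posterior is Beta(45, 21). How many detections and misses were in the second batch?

Sequential conjugate updates are equivalent to a single update on the pooled data, so total successes = posterior α − prior α and total failures = posterior β − prior β.
Total across both batches: 45−13=32 detections, 21−5=16 misses.
Subtract the first batch: 32−13=19 detections and 16−7=9 misses.

19 detections and 9 misses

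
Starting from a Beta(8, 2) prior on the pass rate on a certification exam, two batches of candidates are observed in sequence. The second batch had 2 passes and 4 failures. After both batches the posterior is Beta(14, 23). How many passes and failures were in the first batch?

Because Beta–binomial updating is additive in the counts, the combined data contributed (α_post−α_prior, β_post−β_prior) successes and failures.
Total across both batches: 14−8=6 passes, 23−2=21 failures.
Subtract the second batch: 6−2=4 passes and 21−4=17 failures.

4 passes and 17 failures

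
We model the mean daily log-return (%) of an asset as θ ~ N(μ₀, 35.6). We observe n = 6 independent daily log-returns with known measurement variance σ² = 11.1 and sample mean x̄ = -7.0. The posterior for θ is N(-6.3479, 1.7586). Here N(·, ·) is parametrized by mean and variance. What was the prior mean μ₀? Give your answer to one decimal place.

The posterior mean is a precision-weighted average: μ_n = (τ₀μ₀ + τ_data·x̄)/(τ₀+τ_data), with τ₀=1/σ₀² and τ_data=n/σ².
Here τ₀ = 1/35.6 = 0.028090 and τ_data = 6/11.1 = 0.540541, so τ_n = 0.568631.
Rearranging for μ₀: μ₀ = (μ_n·τ_n − τ_data·x̄)/τ₀ = (-6.3479·0.568631 − 0.540541·-7.0) / 0.028090 = 0.174174/0.028090 ≈ 6.2.

μ₀ = 6.2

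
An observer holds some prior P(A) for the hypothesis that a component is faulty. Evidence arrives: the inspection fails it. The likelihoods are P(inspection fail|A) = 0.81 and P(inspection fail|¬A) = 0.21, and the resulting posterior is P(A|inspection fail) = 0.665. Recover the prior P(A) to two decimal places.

Bayes' rule in odds form gives O(A|E) = O(A)·[P(E|A)/P(E|¬A)], hence O(A) = O(A|E)/LR.
Posterior odds = 0.665/(1−0.665) = 1.9851. LR = 0.81/0.21 = 3.8571.
Prior odds = 1.9851/3.8571 = 0.5147, so P(A) = 0.5147/(1+0.5147) ≈ 0.34.

P(A) = 0.34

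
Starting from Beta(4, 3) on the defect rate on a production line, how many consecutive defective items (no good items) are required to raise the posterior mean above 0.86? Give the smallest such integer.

k = 15

After k defective items and 0 good items the posterior is Beta(4+k, 3), with mean (4+k)/(4+3+k).
Set (4+k)/(7+k) > 0.86 and solve: k > (0.86·7 − 4)/(1 − 0.86) = 14.429.
The smallest integer exceeding 14.429 is 15, and checking k=15: (19)/(22) = 0.8636 > 0.86.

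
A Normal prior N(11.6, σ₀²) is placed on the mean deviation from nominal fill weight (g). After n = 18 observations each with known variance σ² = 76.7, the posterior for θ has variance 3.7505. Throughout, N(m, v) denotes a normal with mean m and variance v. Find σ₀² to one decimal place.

Posterior precision equals prior precision plus data precision: 1/σ_n² = 1/σ₀² + n/σ².
So 1/σ₀² = 1/3.7505 − 18/76.7 = 0.266631 − 0.234681 = 0.031950.
Hence σ₀² = 1/0.031950 ≈ 31.3.

σ₀² = 31.3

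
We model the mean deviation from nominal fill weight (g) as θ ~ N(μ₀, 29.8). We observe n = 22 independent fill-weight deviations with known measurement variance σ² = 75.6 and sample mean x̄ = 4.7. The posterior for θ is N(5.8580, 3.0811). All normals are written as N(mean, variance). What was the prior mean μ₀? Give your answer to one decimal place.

μ₀ = 15.9

With known observation variance, the Normal–Normal posterior has precision τ_n = τ₀ + n/σ² and mean μ_n = (τ₀μ₀ + (n/σ²)x̄)/τ_n.
Here τ₀ = 1/29.8 = 0.033557 and τ_data = 22/75.6 = 0.291005, so τ_n = 0.324562.
Rearranging for μ₀: μ₀ = (μ_n·τ_n − τ_data·x̄)/τ₀ = (5.8580·0.324562 − 0.291005·4.7) / 0.033557 = 0.533561/0.033557 ≈ 15.9.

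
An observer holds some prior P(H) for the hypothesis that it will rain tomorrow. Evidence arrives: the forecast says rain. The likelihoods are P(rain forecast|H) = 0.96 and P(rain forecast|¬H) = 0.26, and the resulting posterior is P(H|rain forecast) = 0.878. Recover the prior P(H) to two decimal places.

P(H) = 0.66

In odds form, posterior odds = prior odds × likelihood ratio, so prior odds = posterior odds ÷ LR.
Posterior odds = 0.878/(1−0.878) = 7.1967. LR = 0.96/0.26 = 3.6923.
Prior odds = 7.1967/3.6923 = 1.9491, so P(H) = 1.9491/(1+1.9491) ≈ 0.66.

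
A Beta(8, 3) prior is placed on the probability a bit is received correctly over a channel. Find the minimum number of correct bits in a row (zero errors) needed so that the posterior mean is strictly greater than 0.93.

After k correct bits and 0 errors the posterior is Beta(8+k, 3), with mean (8+k)/(8+3+k).
Set (8+k)/(11+k) > 0.93 and solve: k > (0.93·11 − 8)/(1 − 0.93) = 31.857.
The smallest integer exceeding 31.857 is 32, and checking k=32: (40)/(43) = 0.9302 > 0.93.

k = 32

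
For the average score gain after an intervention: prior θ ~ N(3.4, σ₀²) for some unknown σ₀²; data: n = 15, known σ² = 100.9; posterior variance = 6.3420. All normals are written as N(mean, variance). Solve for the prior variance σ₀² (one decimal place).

σ₀² = 110.9

For the Normal–Normal model with known σ², precisions add: τ_n = τ₀ + n/σ².
So 1/σ₀² = 1/6.3420 − 15/100.9 = 0.157679 − 0.148662 = 0.009017.
Hence σ₀² = 1/0.009017 ≈ 110.9.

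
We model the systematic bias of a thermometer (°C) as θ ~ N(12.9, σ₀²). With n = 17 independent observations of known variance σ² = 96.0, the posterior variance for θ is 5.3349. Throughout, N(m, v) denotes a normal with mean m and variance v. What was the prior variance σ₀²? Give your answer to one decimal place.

σ₀² = 96.5

For the Normal–Normal model with known σ², precisions add: τ_n = τ₀ + n/σ².
So 1/σ₀² = 1/5.3349 − 17/96.0 = 0.187445 − 0.177083 = 0.010362.
Hence σ₀² = 1/0.010362 ≈ 96.5.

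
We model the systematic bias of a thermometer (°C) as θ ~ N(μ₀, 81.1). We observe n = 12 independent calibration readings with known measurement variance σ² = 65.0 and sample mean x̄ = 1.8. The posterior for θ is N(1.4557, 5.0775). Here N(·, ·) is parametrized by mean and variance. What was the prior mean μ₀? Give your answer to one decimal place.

With known observation variance, the Normal–Normal posterior has precision τ_n = τ₀ + n/σ² and mean μ_n = (τ₀μ₀ + (n/σ²)x̄)/τ_n.
Here τ₀ = 1/81.1 = 0.012330 and τ_data = 12/65.0 = 0.184615, so τ_n = 0.196945.
Rearranging for μ₀: μ₀ = (μ_n·τ_n − τ_data·x̄)/τ₀ = (1.4557·0.196945 − 0.184615·1.8) / 0.012330 = -0.045614/0.012330 ≈ -3.7.

μ₀ = -3.7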